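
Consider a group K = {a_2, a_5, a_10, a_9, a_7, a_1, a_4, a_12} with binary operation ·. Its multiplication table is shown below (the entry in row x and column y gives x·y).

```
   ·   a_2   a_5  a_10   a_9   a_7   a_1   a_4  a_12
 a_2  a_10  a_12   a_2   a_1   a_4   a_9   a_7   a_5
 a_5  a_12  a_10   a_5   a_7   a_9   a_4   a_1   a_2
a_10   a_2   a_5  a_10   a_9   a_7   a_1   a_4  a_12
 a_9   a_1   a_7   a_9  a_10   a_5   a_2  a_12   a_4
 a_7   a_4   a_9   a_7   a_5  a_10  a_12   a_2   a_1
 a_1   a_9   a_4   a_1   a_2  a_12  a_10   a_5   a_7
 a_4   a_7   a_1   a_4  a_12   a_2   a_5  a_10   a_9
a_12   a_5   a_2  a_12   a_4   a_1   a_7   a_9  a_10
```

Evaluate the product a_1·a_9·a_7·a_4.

a_1·a_9 = a_2
a_2·a_7 = a_4
a_4·a_4 = a_10

a_10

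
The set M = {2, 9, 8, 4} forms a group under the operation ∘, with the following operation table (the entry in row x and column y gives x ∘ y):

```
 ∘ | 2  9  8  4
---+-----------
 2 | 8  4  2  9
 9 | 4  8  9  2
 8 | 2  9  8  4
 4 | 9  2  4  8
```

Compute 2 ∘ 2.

8

Read row 2, column 2: 2 ∘ 2 = 8.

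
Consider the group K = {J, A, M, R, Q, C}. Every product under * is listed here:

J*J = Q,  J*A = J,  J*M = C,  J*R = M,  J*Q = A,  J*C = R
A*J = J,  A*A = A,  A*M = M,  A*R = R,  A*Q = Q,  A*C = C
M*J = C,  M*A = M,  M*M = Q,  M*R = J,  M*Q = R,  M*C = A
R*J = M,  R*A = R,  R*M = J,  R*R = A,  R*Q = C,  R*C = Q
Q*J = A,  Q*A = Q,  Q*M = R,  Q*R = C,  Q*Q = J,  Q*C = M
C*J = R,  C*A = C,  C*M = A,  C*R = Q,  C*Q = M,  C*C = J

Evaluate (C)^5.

C^1 = C
C^2 = C*C = J
C^3 = J*C = R
C^4 = R*C = Q
C^5 = Q*C = M

M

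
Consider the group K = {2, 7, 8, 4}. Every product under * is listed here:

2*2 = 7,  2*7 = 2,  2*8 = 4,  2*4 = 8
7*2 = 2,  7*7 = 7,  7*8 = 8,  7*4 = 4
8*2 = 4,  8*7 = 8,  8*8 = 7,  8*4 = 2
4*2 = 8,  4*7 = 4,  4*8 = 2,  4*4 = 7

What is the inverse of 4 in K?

First locate the identity: row 7 matches the header, so 7 is the identity.
Scan row 4 for 7: 4 * 4 = 7. Hence 4^(-1) = 4.
(Structurally, K here is isomorphic to the Klein four-group V_4.)

4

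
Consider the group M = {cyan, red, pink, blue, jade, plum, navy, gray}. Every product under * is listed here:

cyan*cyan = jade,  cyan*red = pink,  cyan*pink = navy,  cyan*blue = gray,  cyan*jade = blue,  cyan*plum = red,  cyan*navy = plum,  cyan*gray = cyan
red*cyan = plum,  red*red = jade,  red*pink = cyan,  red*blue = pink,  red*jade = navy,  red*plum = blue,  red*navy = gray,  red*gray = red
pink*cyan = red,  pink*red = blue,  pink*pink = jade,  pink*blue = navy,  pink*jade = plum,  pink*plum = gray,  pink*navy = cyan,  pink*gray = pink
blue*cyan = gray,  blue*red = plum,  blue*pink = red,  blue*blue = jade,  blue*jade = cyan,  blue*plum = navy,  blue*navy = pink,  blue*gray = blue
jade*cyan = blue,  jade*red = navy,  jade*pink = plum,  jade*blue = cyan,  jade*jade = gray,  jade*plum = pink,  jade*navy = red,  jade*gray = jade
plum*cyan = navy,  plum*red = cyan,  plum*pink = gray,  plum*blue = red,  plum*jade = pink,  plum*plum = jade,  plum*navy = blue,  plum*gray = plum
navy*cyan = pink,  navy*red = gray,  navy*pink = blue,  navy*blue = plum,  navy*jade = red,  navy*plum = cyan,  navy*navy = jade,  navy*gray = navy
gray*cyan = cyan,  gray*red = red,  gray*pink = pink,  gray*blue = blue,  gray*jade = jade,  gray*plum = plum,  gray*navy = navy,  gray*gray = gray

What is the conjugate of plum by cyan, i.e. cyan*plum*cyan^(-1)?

The identity is gray. In row cyan, the entry gray sits in column blue, so cyan^(-1) = blue.
cyan*plum = red
red*blue = pink

pink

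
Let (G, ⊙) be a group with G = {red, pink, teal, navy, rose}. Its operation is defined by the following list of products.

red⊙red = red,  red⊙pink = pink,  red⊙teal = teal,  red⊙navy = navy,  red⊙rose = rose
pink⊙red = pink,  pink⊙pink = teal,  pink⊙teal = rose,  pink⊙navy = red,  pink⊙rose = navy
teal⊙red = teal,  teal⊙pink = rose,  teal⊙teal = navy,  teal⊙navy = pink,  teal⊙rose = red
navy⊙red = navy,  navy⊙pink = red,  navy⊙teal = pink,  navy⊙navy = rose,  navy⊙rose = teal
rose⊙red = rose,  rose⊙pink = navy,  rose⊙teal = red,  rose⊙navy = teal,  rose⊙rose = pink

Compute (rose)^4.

teal

rose^1 = rose
rose^2 = rose ⊙ rose = pink
rose^3 = pink ⊙ rose = navy
rose^4 = navy ⊙ rose = teal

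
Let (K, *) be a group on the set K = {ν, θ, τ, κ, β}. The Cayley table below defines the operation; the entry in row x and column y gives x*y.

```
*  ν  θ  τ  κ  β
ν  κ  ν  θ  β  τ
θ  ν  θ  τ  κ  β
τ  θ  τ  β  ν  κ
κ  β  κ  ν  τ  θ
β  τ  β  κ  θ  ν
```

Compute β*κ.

θ

Read row β, column κ: β*κ = θ.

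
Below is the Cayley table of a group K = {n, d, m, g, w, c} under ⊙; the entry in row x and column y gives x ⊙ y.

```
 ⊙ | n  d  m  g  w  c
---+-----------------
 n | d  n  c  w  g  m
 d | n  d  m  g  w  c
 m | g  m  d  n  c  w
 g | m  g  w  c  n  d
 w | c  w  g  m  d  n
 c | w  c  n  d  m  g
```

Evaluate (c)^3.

c^1 = c
c^2 = c ⊙ c = g
c^3 = g ⊙ c = d

d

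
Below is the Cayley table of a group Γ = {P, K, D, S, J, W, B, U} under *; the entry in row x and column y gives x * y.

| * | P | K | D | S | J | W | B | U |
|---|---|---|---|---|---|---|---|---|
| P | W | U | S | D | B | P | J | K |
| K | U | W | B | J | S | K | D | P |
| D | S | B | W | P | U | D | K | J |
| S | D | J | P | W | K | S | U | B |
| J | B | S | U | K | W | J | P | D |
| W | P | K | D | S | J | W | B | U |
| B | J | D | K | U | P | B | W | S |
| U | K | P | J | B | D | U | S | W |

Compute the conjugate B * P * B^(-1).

P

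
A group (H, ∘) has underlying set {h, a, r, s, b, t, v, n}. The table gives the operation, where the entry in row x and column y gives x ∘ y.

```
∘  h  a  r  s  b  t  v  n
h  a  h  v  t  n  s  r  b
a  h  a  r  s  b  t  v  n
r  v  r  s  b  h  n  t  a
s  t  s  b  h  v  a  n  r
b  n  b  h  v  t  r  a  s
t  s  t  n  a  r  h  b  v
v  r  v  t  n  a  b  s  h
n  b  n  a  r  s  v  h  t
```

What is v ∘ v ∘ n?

v ∘ v = s
s ∘ n = r

r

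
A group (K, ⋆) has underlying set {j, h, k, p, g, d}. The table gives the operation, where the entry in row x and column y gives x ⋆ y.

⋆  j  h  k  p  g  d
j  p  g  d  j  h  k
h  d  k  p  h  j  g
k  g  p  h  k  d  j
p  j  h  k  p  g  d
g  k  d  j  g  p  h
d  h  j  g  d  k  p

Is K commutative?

h ⋆ j = d but j ⋆ h = g.
Since h and j do not commute, K is not abelian.

No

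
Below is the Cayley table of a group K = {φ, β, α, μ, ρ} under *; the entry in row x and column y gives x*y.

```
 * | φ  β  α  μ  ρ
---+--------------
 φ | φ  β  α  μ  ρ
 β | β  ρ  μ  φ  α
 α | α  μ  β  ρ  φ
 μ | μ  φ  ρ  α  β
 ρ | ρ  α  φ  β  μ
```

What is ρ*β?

Read row ρ, column β: ρ*β = α.

α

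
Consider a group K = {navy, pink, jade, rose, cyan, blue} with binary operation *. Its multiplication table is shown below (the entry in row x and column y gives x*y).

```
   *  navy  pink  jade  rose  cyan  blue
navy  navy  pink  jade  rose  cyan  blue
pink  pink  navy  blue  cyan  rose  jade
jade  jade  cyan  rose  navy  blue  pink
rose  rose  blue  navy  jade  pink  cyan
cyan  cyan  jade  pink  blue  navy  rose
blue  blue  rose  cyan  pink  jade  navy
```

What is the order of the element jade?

3

The identity element is navy (its row matches the header).
jade^1 = jade
jade^2 = jade*jade = rose
jade^3 = rose*jade = navy
The first power of jade equal to the identity is jade^3, so ord(jade) = 3.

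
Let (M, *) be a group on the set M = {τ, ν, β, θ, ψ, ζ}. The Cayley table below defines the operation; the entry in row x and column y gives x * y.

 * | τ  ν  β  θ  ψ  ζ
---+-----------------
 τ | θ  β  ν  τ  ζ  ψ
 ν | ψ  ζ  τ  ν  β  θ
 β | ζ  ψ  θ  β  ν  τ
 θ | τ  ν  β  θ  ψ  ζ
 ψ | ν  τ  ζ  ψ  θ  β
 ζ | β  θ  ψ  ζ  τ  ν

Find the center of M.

An element z is central iff its row equals its column in the table.
For ζ: ζ * ψ = τ ≠ β = ψ * ζ, so ζ ∉ Z.
Checking each element this way leaves Z(M) = {θ}.

{θ}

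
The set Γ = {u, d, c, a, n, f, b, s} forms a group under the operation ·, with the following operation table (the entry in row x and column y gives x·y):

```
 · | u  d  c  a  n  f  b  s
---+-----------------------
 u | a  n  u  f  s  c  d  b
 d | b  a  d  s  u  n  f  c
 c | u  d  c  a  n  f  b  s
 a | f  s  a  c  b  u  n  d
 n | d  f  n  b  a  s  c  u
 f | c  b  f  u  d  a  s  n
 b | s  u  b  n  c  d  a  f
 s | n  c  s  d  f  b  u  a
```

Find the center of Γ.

{a, c}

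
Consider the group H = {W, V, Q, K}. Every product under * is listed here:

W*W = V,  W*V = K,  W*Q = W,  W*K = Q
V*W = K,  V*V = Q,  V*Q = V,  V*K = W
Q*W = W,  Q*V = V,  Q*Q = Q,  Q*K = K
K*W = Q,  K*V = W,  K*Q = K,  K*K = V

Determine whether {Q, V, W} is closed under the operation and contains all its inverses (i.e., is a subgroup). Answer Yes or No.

No

W*V = K, which is not in {Q, V, W}.
The subset is not closed under *, so it is not a subgroup.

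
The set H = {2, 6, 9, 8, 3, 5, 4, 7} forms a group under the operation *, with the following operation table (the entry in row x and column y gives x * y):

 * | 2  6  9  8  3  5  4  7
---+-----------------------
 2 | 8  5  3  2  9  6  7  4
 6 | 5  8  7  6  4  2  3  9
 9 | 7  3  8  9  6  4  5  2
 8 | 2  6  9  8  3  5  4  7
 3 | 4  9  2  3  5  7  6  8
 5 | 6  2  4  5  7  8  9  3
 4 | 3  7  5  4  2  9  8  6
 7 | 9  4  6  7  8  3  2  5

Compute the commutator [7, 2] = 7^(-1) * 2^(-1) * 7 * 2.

Identity is 8; from the table 7^(-1) = 3 and 2^(-1) = 2.
3 * 2 = 4
4 * 7 = 6
6 * 2 = 5
(Structurally, H here is isomorphic to the dihedral group D_4.)

5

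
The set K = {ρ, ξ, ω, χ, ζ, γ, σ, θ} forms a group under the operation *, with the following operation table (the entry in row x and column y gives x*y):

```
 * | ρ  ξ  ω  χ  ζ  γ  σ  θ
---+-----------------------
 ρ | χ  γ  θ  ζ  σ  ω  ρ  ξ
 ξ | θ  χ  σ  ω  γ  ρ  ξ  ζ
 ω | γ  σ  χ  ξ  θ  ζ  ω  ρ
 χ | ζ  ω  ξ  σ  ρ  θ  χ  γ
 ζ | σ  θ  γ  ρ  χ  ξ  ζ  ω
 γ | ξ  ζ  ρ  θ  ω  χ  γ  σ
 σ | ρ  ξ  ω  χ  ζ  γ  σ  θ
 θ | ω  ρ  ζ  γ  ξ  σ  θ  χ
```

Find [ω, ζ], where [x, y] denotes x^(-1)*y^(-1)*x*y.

Identity is σ; from the table ω^(-1) = ξ and ζ^(-1) = ρ.
ξ*ρ = θ
θ*ω = ζ
ζ*ζ = χ
(Structurally, K here is isomorphic to the quaternion group Q_8.)

χ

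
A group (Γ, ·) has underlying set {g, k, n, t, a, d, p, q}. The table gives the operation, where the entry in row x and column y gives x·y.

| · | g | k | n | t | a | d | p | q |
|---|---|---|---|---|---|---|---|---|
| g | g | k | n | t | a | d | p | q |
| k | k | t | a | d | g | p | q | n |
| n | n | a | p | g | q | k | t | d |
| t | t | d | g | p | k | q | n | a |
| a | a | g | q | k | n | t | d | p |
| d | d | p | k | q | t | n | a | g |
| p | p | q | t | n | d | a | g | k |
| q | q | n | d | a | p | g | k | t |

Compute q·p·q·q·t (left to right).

q

q·p = k
k·q = n
n·q = d
d·t = q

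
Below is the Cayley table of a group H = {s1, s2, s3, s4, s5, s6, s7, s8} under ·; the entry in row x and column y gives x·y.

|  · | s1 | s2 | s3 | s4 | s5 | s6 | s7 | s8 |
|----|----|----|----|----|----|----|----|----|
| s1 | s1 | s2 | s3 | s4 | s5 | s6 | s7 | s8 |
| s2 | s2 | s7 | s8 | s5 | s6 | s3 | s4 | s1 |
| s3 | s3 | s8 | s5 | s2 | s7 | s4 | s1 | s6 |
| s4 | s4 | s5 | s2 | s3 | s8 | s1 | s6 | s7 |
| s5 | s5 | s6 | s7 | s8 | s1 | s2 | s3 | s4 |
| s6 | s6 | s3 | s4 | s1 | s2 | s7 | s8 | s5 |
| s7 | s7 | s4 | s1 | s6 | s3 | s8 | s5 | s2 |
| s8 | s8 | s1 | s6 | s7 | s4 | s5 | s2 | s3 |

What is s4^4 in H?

s5

s4^1 = s4
s4^2 = s4·s4 = s3
s4^3 = s3·s4 = s2
s4^4 = s2·s4 = s5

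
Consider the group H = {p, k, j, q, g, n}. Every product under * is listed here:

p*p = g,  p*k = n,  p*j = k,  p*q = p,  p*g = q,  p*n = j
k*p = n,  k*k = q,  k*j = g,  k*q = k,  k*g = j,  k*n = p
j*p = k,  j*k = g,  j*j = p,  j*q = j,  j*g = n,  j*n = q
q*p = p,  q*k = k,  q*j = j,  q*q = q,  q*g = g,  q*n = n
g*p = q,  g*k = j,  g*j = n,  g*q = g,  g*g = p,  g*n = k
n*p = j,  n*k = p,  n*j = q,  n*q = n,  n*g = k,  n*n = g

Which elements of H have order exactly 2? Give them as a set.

{k}

Identity is q. Compute the order of each non-identity element by repeated multiplication:
  p: p → g → q  (order 3)
  k: k → q  (order 2)
  j: j → p → k → g → n → q  (order 6)
  g: g → p → q  (order 3)
  n: n → g → k → p → j → q  (order 6)
Elements of order 2: {k}.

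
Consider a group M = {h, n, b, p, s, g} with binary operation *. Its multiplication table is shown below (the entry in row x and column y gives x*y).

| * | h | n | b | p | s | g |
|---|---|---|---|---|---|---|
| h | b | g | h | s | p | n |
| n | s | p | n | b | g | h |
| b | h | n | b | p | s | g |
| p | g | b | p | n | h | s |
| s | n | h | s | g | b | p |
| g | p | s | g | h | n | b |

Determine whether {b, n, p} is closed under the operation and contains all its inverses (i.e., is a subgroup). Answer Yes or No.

{b, n, p} contains the identity b.
Checking products: every product of two elements of {b, n, p} (read from the table) lies in {b, n, p}, so the set is closed.
In a finite group, a nonempty closed subset is a subgroup. So {b, n, p} ≤ M.

Yes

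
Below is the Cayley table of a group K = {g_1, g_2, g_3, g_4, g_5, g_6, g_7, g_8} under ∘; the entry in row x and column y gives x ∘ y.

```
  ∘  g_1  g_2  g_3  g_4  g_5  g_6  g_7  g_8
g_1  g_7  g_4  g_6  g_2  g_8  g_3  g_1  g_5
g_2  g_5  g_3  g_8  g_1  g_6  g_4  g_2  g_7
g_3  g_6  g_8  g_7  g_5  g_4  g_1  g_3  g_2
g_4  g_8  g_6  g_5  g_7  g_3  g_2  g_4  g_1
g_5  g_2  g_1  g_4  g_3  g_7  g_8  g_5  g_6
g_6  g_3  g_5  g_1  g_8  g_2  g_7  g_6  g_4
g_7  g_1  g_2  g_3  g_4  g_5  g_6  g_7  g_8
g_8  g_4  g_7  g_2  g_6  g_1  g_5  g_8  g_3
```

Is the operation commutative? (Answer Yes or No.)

g_8 ∘ g_5 = g_1 but g_5 ∘ g_8 = g_6.
Since g_8 and g_5 do not commute, K is not abelian.

No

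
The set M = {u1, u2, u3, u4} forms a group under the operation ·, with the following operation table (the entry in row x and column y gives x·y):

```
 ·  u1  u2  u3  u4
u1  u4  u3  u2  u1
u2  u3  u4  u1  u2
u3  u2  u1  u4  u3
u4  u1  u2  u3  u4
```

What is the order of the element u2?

2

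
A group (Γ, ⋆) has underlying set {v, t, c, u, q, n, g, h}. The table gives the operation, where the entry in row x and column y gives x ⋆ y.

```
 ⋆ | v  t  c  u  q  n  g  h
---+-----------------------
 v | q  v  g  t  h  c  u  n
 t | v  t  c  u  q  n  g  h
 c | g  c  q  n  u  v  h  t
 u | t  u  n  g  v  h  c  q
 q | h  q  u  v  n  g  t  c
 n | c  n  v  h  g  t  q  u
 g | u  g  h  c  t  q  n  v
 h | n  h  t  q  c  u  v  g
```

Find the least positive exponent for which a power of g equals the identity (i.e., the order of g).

The identity element is t (its row matches the header).
g^1 = g
g^2 = g ⋆ g = n
g^3 = n ⋆ g = q
g^4 = q ⋆ g = t
The first power of g equal to the identity is g^4, so ord(g) = 4.

4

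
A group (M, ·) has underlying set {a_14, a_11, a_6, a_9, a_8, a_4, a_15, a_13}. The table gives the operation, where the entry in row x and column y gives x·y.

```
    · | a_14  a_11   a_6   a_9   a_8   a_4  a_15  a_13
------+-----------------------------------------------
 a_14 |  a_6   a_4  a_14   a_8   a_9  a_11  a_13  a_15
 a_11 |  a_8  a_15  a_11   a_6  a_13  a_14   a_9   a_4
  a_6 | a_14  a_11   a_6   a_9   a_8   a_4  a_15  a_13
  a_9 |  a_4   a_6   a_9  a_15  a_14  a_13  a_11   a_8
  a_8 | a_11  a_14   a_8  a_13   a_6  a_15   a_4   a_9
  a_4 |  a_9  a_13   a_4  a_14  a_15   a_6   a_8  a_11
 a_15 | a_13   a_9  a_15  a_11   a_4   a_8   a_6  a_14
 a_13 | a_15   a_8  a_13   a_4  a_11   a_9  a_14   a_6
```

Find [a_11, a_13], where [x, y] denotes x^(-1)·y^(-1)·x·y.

Identity is a_6; from the table a_11^(-1) = a_9 and a_13^(-1) = a_13.
a_9·a_13 = a_8
a_8·a_11 = a_14
a_14·a_13 = a_15

a_15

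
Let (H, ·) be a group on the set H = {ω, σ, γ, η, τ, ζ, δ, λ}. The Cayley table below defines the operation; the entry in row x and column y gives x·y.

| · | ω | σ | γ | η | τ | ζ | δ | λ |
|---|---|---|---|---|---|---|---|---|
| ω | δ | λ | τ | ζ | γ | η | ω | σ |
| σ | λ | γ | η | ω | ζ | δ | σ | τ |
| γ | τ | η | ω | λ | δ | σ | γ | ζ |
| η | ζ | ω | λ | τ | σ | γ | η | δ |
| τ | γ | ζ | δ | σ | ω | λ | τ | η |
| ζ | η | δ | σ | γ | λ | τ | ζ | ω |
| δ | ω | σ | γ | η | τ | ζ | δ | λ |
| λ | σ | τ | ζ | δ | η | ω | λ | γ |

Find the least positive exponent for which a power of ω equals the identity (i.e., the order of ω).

2

The identity element is δ (its row matches the header).
ω^1 = ω
ω^2 = ω·ω = δ
The first power of ω equal to the identity is ω^2, so ord(ω) = 2.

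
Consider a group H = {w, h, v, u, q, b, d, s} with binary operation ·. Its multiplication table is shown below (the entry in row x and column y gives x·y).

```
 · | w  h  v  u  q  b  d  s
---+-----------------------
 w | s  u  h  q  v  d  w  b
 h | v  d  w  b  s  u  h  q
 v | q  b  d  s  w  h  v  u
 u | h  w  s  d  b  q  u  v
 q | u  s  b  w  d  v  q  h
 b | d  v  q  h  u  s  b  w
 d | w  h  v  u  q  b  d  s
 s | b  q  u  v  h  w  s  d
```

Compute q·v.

Read row q, column v: q·v = b.

b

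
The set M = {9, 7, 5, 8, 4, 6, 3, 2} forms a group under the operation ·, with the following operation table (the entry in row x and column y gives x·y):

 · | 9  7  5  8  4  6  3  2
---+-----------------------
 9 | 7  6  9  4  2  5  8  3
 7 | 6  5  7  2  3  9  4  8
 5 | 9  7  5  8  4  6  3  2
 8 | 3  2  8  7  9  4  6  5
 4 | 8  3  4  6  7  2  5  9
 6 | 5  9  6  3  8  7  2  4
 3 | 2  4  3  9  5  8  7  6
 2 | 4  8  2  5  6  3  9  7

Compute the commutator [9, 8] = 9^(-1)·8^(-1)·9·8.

Identity is 5; from the table 9^(-1) = 6 and 8^(-1) = 2.
6·2 = 4
4·9 = 8
8·8 = 7

7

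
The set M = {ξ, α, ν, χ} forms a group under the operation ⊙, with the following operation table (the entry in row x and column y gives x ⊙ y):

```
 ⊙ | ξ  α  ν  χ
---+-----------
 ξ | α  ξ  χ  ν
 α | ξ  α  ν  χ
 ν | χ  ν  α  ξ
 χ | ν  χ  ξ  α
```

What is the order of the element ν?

The identity element is α (its row matches the header).
ν^1 = ν
ν^2 = ν ⊙ ν = α
The first power of ν equal to the identity is ν^2, so ord(ν) = 2.
(Structurally, M here is isomorphic to the Klein four-group V_4.)

2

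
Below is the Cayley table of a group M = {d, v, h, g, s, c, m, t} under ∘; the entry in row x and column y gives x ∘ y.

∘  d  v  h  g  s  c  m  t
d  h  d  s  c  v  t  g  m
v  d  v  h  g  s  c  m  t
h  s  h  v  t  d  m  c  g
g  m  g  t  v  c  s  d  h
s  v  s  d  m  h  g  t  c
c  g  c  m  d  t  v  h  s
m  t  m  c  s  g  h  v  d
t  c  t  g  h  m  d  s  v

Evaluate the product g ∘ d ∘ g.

s

g ∘ d = m
m ∘ g = s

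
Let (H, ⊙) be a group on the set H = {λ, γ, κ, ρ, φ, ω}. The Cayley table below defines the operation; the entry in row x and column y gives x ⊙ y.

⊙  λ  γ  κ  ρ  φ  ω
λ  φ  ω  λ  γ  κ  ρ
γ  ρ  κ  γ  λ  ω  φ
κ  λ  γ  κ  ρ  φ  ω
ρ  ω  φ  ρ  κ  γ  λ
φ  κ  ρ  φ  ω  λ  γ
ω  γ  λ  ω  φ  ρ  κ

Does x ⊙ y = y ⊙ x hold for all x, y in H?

No

φ ⊙ ρ = ω but ρ ⊙ φ = γ.
Since φ and ρ do not commute, H is not abelian.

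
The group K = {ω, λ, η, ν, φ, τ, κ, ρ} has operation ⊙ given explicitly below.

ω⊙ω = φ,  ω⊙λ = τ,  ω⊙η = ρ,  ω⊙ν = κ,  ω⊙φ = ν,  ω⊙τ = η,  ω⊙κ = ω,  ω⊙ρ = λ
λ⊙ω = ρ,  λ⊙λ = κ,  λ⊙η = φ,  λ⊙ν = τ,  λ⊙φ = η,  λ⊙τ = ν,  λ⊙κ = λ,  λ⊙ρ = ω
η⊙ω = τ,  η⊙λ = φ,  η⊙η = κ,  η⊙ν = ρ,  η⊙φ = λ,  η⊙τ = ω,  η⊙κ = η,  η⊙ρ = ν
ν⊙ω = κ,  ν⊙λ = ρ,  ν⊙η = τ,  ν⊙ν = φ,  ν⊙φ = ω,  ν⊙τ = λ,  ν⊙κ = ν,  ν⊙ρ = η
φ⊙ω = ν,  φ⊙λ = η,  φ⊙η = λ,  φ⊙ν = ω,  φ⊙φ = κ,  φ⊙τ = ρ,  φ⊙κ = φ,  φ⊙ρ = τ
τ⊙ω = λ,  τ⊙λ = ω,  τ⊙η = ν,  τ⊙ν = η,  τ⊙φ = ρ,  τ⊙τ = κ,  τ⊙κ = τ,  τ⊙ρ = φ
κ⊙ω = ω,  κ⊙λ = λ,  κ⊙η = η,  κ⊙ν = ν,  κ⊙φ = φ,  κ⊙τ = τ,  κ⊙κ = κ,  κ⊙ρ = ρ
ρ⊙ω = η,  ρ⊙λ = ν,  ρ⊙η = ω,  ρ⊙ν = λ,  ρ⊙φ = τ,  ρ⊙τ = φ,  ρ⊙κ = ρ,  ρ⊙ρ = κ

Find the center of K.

An element z is central iff its row equals its column in the table.
For λ: λ ⊙ ν = τ ≠ ρ = ν ⊙ λ, so λ ∉ Z.
Checking each element this way leaves Z(K) = {κ, φ}.
(Structurally, K here is isomorphic to the dihedral group D_4.)

{κ, φ}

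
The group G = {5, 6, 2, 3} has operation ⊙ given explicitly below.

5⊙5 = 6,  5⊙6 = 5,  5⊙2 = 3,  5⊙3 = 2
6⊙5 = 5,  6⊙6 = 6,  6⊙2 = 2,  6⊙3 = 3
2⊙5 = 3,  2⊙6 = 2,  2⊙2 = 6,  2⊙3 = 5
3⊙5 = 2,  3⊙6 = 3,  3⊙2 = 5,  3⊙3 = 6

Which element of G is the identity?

6

The identity e satisfies e ⊙ x = x for all x, so its row in the table reproduces the column headers.
Row 6 reads: 5, 6, 2, 3 — exactly the header order. So 6 is the identity.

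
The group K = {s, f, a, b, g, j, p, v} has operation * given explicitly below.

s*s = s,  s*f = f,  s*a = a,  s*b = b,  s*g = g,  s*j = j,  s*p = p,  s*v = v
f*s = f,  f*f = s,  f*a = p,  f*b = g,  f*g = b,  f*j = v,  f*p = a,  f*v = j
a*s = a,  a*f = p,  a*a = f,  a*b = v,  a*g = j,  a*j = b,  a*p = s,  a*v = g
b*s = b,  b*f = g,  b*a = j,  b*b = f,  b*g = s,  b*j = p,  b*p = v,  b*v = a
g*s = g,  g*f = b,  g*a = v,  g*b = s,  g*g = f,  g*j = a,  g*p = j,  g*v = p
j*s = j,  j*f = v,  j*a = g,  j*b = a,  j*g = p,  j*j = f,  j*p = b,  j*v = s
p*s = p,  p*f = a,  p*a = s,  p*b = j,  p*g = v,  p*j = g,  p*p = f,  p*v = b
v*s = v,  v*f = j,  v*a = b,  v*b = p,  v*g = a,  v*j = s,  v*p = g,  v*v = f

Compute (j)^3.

v

j^1 = j
j^2 = j * j = f
j^3 = f * j = v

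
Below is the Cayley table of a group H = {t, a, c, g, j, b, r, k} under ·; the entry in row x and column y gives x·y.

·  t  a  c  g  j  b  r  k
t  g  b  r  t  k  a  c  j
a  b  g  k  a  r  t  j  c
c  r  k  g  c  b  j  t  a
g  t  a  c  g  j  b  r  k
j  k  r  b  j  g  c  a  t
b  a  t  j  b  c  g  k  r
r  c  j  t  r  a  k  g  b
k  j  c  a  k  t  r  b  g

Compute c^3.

c^1 = c
c^2 = c·c = g
c^3 = g·c = c

c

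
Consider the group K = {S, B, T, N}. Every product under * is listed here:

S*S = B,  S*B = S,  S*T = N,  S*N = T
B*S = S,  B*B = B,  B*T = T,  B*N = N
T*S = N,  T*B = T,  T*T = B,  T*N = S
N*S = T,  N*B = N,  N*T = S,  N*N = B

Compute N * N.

B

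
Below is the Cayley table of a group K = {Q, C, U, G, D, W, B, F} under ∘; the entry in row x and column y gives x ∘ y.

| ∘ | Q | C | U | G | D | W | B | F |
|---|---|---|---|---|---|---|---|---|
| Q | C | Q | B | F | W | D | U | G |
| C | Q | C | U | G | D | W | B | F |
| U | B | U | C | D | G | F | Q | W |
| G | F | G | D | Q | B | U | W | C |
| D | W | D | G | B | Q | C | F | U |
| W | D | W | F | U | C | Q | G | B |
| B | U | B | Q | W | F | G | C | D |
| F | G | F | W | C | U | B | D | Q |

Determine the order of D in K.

The identity element is C (its row matches the header).
D^1 = D
D^2 = D ∘ D = Q
D^3 = Q ∘ D = W
D^4 = W ∘ D = C
The first power of D equal to the identity is D^4, so ord(D) = 4.

4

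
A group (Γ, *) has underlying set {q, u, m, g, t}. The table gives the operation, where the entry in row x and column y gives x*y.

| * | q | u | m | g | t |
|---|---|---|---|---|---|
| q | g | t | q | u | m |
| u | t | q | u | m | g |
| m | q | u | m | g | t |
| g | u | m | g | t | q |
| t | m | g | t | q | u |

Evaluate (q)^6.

q^1 = q
q^2 = q*q = g
q^3 = g*q = u
q^4 = u*q = t
q^5 = t*q = m
q^6 = m*q = q

q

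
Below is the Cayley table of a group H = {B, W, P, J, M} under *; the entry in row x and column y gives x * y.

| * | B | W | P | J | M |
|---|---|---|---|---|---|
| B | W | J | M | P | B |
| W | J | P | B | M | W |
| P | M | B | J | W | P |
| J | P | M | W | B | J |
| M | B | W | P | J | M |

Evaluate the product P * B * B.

B

P * B = M
M * B = B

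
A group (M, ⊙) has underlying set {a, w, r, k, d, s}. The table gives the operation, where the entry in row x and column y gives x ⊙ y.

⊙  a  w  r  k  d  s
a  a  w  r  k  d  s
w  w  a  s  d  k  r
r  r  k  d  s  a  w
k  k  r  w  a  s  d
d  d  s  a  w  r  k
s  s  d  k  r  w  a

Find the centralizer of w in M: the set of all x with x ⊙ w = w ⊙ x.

Compare row w with column w entry by entry.
r ⊙ w = k but w ⊙ r = s, so r does not.
Collecting the elements that commute with w: C(w) = {a, w}.
(Structurally, M here is isomorphic to the symmetric group S_3.)

{a, w}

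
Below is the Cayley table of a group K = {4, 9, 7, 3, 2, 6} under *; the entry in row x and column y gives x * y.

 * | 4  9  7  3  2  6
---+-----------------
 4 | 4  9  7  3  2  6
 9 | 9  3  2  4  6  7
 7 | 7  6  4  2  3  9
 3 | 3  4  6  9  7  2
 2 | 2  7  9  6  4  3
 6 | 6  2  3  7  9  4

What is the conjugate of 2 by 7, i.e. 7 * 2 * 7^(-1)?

6

The identity is 4. In row 7, the entry 4 sits in column 7, so 7^(-1) = 7.
7 * 2 = 3
3 * 7 = 6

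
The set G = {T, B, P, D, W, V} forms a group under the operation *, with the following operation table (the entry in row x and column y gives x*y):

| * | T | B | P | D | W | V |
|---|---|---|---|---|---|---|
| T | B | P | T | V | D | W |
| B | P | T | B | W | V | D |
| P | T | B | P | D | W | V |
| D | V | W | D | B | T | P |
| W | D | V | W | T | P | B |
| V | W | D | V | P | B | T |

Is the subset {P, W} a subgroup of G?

{P, W} contains the identity P.
Checking products: every product of two elements of {P, W} (read from the table) lies in {P, W}, so the set is closed.
In a finite group, a nonempty closed subset is a subgroup. So {P, W} ≤ G.

Yes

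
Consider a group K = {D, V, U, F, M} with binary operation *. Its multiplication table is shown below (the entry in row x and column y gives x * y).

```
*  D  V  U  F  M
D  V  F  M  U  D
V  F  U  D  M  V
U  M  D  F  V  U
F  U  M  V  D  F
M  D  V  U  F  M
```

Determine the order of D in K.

The identity element is M (its row matches the header).
D^1 = D
D^2 = D * D = V
D^3 = V * D = F
D^4 = F * D = U
D^5 = U * D = M
The first power of D equal to the identity is D^5, so ord(D) = 5.
(Structurally, K here is isomorphic to the cyclic group Z_5.)

5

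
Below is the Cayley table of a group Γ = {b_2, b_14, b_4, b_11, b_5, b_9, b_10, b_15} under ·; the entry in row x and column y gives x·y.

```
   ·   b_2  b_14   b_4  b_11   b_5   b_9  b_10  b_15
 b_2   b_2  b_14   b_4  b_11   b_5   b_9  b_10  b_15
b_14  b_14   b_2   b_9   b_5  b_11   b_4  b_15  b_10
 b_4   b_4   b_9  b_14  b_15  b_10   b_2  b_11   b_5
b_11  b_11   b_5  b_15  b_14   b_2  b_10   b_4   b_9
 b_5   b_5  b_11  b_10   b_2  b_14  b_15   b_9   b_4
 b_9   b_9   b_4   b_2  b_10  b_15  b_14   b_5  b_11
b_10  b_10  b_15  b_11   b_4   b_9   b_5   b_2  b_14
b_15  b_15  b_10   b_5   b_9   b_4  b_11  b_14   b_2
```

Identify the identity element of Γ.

The identity e satisfies e·x = x for all x, so its row in the table reproduces the column headers.
Row b_2 reads: b_2, b_14, b_4, b_11, b_5, b_9, b_10, b_15 — exactly the header order. So b_2 is the identity.

b_2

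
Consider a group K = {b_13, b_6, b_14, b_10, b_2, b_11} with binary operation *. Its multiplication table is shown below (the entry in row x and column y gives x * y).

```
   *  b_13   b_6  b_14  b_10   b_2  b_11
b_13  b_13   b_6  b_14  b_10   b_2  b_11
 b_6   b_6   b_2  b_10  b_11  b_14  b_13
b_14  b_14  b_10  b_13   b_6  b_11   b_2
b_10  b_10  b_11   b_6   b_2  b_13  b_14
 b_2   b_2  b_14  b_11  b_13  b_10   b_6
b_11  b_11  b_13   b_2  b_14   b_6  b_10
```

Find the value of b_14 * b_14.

Read row b_14, column b_14: b_14 * b_14 = b_13.

b_13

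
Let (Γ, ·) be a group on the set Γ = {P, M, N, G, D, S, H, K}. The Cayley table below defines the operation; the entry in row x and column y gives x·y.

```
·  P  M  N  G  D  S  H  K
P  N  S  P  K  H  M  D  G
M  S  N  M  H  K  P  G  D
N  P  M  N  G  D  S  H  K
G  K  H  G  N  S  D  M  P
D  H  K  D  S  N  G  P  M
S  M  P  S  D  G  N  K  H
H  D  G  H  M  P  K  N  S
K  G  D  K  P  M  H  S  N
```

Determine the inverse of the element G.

G

First locate the identity: row N matches the header, so N is the identity.
Scan row G for N: G·G = N. Hence G^(-1) = G.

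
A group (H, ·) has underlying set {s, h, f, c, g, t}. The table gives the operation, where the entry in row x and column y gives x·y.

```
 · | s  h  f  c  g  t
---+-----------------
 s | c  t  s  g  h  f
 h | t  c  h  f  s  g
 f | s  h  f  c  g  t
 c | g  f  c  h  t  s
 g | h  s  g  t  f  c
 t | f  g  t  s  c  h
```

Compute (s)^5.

t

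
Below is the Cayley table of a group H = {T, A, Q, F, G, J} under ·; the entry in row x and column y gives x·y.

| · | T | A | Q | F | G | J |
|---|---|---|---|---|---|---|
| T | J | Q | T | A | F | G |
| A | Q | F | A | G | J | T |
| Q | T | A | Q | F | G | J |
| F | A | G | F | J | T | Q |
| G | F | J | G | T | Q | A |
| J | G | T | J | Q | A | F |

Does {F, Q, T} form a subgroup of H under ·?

No

F·F = J, which is not in {F, Q, T}.
The subset is not closed under ·, so it is not a subgroup.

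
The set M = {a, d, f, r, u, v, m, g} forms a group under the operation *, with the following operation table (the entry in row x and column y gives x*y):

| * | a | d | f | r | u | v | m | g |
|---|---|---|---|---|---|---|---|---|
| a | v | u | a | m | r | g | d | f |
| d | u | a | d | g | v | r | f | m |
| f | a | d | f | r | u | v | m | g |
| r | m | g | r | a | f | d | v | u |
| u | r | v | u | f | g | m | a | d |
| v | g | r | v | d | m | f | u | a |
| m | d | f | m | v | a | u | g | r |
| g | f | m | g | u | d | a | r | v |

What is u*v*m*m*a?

u*v = m
m*m = g
g*m = r
r*a = m

m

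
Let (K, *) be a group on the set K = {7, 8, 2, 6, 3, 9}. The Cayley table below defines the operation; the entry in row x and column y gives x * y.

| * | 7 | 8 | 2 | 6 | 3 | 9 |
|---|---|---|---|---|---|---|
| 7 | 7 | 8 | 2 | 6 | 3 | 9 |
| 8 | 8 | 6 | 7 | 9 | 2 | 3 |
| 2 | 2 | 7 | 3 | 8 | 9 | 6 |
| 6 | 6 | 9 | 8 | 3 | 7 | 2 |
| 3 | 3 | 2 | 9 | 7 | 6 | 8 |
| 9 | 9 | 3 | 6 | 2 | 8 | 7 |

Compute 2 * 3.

Read row 2, column 3: 2 * 3 = 9.

9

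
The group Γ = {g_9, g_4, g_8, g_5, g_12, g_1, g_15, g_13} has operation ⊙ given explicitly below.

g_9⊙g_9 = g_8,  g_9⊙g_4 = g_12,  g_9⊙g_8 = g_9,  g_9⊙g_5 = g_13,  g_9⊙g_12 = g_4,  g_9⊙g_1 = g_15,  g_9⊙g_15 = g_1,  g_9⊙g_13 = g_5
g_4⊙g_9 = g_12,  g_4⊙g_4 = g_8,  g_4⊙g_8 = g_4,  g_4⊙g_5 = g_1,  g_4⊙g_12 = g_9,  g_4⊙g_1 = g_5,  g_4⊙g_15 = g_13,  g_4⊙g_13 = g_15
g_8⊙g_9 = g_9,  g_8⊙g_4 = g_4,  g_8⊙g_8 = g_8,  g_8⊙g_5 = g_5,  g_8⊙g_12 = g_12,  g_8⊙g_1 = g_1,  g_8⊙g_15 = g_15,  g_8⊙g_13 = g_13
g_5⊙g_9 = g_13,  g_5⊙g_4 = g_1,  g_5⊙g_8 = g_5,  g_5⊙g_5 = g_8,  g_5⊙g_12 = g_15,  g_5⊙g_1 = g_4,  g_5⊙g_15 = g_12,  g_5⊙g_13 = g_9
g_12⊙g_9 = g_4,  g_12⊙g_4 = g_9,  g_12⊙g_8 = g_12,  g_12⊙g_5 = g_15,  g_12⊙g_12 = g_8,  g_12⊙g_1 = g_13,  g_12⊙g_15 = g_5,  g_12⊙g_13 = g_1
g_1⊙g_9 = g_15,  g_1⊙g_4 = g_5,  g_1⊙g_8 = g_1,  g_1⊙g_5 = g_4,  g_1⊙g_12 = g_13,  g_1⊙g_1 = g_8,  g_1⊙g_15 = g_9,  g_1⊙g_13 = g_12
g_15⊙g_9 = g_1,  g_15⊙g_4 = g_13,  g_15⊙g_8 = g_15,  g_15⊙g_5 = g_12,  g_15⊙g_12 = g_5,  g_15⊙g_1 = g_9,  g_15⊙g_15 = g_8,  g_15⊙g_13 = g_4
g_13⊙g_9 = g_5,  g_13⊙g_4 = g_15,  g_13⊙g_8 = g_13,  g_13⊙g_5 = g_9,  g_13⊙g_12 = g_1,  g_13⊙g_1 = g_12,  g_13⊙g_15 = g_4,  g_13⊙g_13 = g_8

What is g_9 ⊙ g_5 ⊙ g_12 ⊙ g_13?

g_12

g_9 ⊙ g_5 = g_13
g_13 ⊙ g_12 = g_1
g_1 ⊙ g_13 = g_12
(Structurally, Γ here is isomorphic to the elementary abelian group (Z_2)^3.)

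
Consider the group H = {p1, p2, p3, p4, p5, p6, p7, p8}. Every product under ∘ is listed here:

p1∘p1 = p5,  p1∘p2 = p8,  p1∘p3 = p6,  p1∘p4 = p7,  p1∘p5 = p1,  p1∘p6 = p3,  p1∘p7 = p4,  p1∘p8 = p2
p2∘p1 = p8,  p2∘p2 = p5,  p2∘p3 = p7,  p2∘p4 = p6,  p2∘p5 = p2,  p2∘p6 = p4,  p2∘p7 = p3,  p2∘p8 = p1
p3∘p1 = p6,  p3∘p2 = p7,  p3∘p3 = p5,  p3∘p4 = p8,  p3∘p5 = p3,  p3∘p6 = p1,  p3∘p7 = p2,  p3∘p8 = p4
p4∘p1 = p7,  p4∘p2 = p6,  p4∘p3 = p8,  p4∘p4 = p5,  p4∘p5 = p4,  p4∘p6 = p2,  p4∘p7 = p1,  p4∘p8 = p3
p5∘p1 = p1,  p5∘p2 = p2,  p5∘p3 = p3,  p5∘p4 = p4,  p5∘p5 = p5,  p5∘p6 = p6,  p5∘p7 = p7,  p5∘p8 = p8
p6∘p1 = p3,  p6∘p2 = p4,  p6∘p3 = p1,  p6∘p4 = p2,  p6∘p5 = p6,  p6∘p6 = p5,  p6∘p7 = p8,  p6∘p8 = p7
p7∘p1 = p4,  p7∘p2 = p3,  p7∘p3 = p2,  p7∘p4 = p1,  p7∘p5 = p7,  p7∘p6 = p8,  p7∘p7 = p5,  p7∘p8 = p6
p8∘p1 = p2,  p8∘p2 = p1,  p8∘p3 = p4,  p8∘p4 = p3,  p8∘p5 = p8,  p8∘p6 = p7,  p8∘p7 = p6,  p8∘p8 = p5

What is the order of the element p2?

2

The identity element is p5 (its row matches the header).
p2^1 = p2
p2^2 = p2 ∘ p2 = p5
The first power of p2 equal to the identity is p2^2, so ord(p2) = 2.
(Structurally, H here is isomorphic to the elementary abelian group (Z_2)^3.)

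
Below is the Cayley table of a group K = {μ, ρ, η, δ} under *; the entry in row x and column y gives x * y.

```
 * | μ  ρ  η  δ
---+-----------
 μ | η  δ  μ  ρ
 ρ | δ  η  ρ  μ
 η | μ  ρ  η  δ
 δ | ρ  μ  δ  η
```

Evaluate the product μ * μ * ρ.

μ * μ = η
η * ρ = ρ

ρ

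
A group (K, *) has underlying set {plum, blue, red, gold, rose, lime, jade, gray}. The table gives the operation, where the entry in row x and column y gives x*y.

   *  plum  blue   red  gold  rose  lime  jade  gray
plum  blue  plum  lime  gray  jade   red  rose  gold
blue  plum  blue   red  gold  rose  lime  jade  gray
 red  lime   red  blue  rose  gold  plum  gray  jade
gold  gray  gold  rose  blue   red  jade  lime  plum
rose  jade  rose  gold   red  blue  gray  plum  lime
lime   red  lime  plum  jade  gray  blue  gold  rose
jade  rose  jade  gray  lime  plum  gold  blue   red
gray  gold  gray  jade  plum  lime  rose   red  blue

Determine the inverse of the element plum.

First locate the identity: row blue matches the header, so blue is the identity.
Scan row plum for blue: plum*plum = blue. Hence plum^(-1) = plum.
(Structurally, K here is isomorphic to the elementary abelian group (Z_2)^3.)

plum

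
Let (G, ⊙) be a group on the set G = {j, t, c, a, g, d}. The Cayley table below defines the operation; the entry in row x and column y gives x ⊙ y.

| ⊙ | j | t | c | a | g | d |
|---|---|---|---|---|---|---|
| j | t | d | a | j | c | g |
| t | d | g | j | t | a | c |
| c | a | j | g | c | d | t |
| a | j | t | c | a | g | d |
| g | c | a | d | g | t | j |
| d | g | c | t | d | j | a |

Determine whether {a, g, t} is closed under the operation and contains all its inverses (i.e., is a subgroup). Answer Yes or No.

Yes

{a, g, t} contains the identity a.
Checking products: every product of two elements of {a, g, t} (read from the table) lies in {a, g, t}, so the set is closed.
In a finite group, a nonempty closed subset is a subgroup. So {a, g, t} ≤ G.
(Structurally, G here is isomorphic to the cyclic group Z_6.)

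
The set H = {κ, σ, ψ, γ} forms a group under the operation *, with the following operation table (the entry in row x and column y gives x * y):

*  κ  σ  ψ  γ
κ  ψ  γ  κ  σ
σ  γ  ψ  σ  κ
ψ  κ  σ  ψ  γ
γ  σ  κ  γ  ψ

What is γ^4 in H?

ψ

γ^1 = γ
γ^2 = γ * γ = ψ
γ^3 = ψ * γ = γ
γ^4 = γ * γ = ψ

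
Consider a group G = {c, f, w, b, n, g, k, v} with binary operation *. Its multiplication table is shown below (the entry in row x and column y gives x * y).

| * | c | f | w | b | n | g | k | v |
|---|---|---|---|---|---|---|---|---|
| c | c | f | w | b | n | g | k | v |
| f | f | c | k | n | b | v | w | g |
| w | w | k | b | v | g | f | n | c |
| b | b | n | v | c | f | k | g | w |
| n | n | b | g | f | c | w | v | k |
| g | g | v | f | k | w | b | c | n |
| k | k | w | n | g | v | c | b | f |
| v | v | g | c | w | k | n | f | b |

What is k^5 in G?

k

k^1 = k
k^2 = k * k = b
k^3 = b * k = g
k^4 = g * k = c
k^5 = c * k = k
(Structurally, G here is isomorphic to Z_2 x Z_4.)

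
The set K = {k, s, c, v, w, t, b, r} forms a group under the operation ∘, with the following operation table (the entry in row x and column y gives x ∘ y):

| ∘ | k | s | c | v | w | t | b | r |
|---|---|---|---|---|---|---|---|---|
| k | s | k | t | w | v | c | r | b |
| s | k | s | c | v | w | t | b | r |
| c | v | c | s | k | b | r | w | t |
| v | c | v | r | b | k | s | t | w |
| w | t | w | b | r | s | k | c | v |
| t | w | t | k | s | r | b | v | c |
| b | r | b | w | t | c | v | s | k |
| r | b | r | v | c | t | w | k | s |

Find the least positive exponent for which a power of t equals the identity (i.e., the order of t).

4

The identity element is s (its row matches the header).
t^1 = t
t^2 = t ∘ t = b
t^3 = b ∘ t = v
t^4 = v ∘ t = s
The first power of t equal to the identity is t^4, so ord(t) = 4.
(Structurally, K here is isomorphic to the dihedral group D_4.)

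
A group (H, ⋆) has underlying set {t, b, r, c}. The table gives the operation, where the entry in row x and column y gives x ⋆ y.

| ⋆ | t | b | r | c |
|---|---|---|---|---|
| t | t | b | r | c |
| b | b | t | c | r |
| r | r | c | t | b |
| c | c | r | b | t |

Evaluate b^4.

t

b^1 = b
b^2 = b ⋆ b = t
b^3 = t ⋆ b = b
b^4 = b ⋆ b = t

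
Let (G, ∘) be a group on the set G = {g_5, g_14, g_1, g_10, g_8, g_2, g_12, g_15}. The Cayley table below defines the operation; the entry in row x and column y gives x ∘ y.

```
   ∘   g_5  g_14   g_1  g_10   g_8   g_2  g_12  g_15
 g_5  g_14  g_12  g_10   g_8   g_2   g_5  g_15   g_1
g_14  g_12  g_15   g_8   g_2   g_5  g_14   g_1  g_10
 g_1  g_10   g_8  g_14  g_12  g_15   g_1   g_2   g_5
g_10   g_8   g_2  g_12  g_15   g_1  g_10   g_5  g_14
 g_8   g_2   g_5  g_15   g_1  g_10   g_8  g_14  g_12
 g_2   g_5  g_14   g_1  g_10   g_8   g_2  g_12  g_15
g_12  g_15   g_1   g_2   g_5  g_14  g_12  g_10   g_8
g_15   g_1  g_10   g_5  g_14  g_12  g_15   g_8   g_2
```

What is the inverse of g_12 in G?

First locate the identity: row g_2 matches the header, so g_2 is the identity.
Scan row g_12 for g_2: g_12 ∘ g_1 = g_2. Hence g_12^(-1) = g_1.

g_1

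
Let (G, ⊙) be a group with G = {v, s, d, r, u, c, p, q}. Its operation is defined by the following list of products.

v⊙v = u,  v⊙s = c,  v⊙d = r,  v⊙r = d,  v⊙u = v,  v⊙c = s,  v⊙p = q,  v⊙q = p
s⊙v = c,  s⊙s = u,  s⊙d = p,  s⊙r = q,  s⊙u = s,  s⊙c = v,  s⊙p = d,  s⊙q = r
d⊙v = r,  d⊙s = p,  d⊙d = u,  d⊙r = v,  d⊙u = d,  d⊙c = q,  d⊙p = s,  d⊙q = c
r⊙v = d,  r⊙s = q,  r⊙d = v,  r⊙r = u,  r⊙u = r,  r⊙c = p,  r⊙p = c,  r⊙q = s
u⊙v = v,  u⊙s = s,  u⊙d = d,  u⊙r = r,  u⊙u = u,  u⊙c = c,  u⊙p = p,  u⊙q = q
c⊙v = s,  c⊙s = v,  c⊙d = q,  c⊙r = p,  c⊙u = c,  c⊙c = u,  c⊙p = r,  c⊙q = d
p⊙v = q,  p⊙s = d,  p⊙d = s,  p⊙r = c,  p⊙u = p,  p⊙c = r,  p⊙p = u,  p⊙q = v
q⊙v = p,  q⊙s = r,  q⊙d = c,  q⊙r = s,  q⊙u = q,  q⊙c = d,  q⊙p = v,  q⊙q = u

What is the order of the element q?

2

The identity element is u (its row matches the header).
q^1 = q
q^2 = q ⊙ q = u
The first power of q equal to the identity is q^2, so ord(q) = 2.
(Structurally, G here is isomorphic to the elementary abelian group (Z_2)^3.)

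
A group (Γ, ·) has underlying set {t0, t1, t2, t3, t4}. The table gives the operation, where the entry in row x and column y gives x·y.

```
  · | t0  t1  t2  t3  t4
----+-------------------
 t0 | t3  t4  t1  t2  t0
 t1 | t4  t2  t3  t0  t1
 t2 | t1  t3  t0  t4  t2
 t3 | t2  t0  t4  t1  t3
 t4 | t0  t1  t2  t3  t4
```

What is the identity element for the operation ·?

The identity e satisfies e·x = x for all x, so its row in the table reproduces the column headers.
Row t4 reads: t0, t1, t2, t3, t4 — exactly the header order. So t4 is the identity.

t4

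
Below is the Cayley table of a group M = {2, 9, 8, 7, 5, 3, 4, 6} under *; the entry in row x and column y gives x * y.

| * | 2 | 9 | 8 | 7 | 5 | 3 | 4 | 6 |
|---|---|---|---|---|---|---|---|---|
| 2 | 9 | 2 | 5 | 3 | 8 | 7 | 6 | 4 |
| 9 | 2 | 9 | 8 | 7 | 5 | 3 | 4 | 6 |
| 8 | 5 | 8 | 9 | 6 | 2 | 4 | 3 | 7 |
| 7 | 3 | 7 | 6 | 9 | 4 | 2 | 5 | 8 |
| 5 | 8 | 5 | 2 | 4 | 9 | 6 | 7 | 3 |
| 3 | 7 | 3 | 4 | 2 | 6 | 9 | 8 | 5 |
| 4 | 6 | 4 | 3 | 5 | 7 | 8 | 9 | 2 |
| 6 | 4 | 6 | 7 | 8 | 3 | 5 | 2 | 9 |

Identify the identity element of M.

9

The identity e satisfies e * x = x for all x, so its row in the table reproduces the column headers.
Row 9 reads: 2, 9, 8, 7, 5, 3, 4, 6 — exactly the header order. So 9 is the identity.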